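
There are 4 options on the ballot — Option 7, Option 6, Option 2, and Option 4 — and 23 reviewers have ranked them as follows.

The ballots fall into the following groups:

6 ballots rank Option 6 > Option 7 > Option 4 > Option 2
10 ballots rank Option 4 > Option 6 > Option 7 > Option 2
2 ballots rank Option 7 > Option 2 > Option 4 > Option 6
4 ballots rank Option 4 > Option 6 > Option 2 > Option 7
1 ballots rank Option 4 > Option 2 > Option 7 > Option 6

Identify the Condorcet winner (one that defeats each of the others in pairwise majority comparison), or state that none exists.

Head-to-head results (23 voters total):
Option 7 vs Option 6: Option 6 wins 20–3.
Option 7 vs Option 2: Option 7 wins 18–5.
Option 7 vs Option 4: Option 4 wins 15–8.
Option 6 vs Option 2: Option 6 wins 20–3.
Option 6 vs Option 4: Option 4 wins 17–6.
Option 2 vs Option 4: Option 4 wins 21–2.
Option 4 beats each rival — Option 7 (15–8), Option 6 (17–6), Option 2 (21–2) — so Option 4 is the Condorcet winner.

Option 4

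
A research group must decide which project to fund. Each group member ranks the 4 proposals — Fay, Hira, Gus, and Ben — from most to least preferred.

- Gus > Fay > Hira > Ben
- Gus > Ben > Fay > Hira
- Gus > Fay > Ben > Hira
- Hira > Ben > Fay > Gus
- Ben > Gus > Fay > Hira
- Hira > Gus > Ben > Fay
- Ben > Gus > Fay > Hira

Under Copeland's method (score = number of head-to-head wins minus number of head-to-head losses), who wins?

Pairwise results:
  Fay vs Hira: Fay wins 5–2.
  Fay vs Gus: Gus wins 6–1.
  Fay vs Ben: Ben wins 5–2.
  Hira vs Gus: Gus wins 5–2.
  Hira vs Ben: Ben wins 4–3.
  Gus vs Ben: Gus wins 4–3.
Copeland scores (wins − losses):
  Fay: 1 − 2 = -1
  Hira: 0 − 3 = -3
  Gus: 3 − 0 = 3
  Ben: 2 − 1 = 1
Gus has the best Copeland score.

Gus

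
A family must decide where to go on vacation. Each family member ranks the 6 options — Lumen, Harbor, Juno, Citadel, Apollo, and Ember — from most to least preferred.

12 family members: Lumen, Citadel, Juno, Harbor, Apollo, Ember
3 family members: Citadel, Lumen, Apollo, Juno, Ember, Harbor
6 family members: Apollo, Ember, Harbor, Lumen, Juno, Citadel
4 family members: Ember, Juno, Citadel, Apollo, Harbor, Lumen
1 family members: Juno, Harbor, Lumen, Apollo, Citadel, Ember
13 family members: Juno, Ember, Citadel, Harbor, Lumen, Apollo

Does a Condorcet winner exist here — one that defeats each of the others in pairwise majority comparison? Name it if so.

Head-to-head results (39 voters total):
Lumen vs Harbor: Harbor wins 24–15.
Lumen vs Juno: Lumen wins 21–18.
Lumen vs Citadel: Citadel wins 20–19.
Lumen vs Apollo: Lumen wins 29–10.
Lumen vs Ember: Ember wins 23–16.
Harbor vs Juno: Juno wins 33–6.
Harbor vs Citadel: Citadel wins 32–7.
Harbor vs Apollo: Harbor wins 26–13.
Harbor vs Ember: Ember wins 26–13.
Juno vs Citadel: Juno wins 24–15.
Juno vs Apollo: Juno wins 30–9.
Juno vs Ember: Juno wins 29–10.
Citadel vs Apollo: Citadel wins 32–7.
Citadel vs Ember: Ember wins 23–16.
Apollo vs Ember: Apollo wins 22–17.
No candidate beats all others: Lumen beats Juno beats Harbor beats Lumen, a majority cycle.

None — there is no Condorcet winner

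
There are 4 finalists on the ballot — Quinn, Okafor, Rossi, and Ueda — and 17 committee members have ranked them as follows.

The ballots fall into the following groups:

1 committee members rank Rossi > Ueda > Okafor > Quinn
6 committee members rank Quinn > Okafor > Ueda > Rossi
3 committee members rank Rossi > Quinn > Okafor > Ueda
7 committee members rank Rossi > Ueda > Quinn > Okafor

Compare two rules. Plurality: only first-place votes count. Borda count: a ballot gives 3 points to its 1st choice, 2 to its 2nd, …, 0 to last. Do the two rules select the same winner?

Yes

Plurality first-place counts: Quinn 6, Okafor 0, Rossi 11, Ueda 0 → Rossi.
Borda totals: Quinn 31, Okafor 16, Rossi 33, Ueda 22 → Rossi.
The two rules agree on Rossi.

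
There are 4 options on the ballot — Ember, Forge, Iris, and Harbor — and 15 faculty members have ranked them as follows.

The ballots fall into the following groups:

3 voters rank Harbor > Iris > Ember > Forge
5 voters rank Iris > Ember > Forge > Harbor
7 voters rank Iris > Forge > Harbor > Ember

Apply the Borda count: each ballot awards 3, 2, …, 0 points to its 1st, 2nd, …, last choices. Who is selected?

Iris

Borda scores:
  Ember: 3·1 + 5·2 + 7·0 = 13
  Forge: 3·0 + 5·1 + 7·2 = 19
  Iris: 3·2 + 5·3 + 7·3 = 42
  Harbor: 3·3 + 5·0 + 7·1 = 16
Iris has the highest total.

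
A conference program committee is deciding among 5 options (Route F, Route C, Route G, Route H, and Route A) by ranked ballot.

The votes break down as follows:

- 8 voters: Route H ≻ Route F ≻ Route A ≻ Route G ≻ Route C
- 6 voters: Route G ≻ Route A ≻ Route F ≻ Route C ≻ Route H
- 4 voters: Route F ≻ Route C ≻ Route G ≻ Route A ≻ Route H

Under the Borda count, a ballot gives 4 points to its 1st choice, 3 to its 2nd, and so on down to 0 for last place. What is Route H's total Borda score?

Borda scores:
  Route F: 8·3 + 6·2 + 4·4 = 52
  Route C: 8·0 + 6·1 + 4·3 = 18
  Route G: 8·1 + 6·4 + 4·2 = 40
  Route H: 8·4 + 6·0 + 4·0 = 32
  Route A: 8·2 + 6·3 + 4·1 = 38

32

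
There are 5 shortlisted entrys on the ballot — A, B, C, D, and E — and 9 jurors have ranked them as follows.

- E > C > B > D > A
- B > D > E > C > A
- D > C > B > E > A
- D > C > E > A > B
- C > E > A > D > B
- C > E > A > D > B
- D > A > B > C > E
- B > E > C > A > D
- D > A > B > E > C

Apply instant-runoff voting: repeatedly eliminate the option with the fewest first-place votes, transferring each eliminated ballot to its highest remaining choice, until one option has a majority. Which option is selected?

Round 1: D 4, B 2, C 2, E 1, A 0. A has the fewest and is eliminated.
Round 2: D 4, B 2, C 2, E 1. E has the fewest and is eliminated.
Round 3: D 4, C 3, B 2. B has the fewest and is eliminated.
Round 4: D 5, C 4. D has a majority.

D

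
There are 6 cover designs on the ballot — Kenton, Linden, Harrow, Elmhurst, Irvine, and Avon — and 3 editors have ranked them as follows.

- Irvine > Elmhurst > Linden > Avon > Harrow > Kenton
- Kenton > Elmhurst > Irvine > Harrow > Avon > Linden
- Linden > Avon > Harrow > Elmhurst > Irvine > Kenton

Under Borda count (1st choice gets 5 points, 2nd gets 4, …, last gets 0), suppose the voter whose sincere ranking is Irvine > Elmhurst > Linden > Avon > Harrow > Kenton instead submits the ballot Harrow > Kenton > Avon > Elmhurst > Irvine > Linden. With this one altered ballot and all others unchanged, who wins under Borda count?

Harrow

Borda totals with the altered ballot: Kenton 9, Linden 5, Harrow 10, Elmhurst 8, Irvine 5, Avon 8.
The switch changes the winner from Elmhurst to Harrow.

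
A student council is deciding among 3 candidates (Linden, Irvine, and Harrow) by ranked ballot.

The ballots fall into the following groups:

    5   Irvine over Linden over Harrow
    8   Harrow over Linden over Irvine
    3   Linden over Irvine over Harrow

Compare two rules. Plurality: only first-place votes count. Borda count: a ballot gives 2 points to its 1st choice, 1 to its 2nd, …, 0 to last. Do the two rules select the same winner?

Plurality first-place counts: Linden 3, Irvine 5, Harrow 8 → Harrow.
Borda totals: Linden 19, Irvine 13, Harrow 16 → Linden.
The two rules disagree: plurality picks Harrow, Borda picks Linden.

No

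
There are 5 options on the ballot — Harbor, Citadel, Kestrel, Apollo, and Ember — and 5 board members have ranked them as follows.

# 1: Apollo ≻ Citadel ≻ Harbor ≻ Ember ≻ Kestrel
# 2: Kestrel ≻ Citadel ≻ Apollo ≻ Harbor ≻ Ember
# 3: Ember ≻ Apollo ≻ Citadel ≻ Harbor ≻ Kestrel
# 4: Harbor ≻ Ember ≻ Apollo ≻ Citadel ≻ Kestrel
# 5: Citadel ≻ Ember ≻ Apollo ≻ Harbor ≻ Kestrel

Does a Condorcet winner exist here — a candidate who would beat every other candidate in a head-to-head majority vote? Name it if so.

None — there is no Condorcet winner

Head-to-head results (5 voters total):
Harbor vs Citadel: Citadel wins 4–1.
Harbor vs Kestrel: Harbor wins 4–1.
Harbor vs Apollo: Apollo wins 4–1.
Harbor vs Ember: Harbor wins 3–2.
Citadel vs Kestrel: Citadel wins 4–1.
Citadel vs Apollo: Apollo wins 3–2.
Citadel vs Ember: Citadel wins 3–2.
Kestrel vs Apollo: Apollo wins 4–1.
Kestrel vs Ember: Ember wins 4–1.
Apollo vs Ember: Ember wins 3–2.
No candidate beats all others: Harbor beats Ember beats Apollo beats Harbor, a majority cycle.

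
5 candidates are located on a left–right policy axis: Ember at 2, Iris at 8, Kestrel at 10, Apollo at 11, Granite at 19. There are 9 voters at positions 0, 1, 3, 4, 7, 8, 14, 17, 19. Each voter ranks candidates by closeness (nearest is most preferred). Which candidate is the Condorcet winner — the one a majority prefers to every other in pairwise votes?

With single-peaked preferences on a line, the Condorcet winner is the candidate closest to the median voter.
The median voter (position 7) is closest to Iris at 8.
Check: Iris vs Kestrel — voters closer to Iris: 6 of 9.

Iris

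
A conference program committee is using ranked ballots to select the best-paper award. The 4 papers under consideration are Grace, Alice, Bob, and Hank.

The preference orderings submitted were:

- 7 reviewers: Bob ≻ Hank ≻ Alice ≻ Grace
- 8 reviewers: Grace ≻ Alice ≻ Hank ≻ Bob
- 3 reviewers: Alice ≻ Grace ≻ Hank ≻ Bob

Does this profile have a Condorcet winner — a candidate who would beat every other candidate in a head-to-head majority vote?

Head-to-head results (18 voters total):
Grace vs Alice: Alice wins 10–8.
Grace vs Bob: Grace wins 11–7.
Grace vs Hank: Grace wins 11–7.
Alice vs Bob: Alice wins 11–7.
Alice vs Hank: Alice wins 11–7.
Bob vs Hank: Hank wins 11–7.
Alice beats each rival — Grace (10–8), Bob (11–7), Hank (11–7) — so Alice is the Condorcet winner.

Yes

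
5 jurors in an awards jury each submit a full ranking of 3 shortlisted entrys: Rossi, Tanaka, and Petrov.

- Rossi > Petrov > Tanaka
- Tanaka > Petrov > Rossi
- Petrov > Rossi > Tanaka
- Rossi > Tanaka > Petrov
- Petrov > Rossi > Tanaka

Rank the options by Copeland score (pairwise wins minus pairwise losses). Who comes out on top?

Pairwise results:
  Rossi vs Tanaka: Rossi wins 4–1.
  Rossi vs Petrov: Petrov wins 3–2.
  Tanaka vs Petrov: Petrov wins 3–2.
Copeland scores (wins − losses):
  Rossi: 1 − 1 = 0
  Tanaka: 0 − 2 = -2
  Petrov: 2 − 0 = 2
Petrov has the best Copeland score.

Petrov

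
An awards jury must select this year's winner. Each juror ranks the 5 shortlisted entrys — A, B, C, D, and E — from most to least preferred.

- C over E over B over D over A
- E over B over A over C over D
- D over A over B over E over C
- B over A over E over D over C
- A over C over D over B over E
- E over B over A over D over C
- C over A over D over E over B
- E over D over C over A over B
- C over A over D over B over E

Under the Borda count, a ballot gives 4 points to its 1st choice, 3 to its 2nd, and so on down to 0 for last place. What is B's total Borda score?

16

Borda scores:
  A: 0 + 2 + 3 + 3 + 4 + 2 + 3 + 1 + 3 = 21
  B: 2 + 3 + 2 + 4 + 1 + 3 + 0 + 0 + 1 = 16
  C: 4 + 1 + 0 + 0 + 3 + 0 + 4 + 2 + 4 = 18
  D: 1 + 0 + 4 + 1 + 2 + 1 + 2 + 3 + 2 = 16
  E: 3 + 4 + 1 + 2 + 0 + 4 + 1 + 4 + 0 = 19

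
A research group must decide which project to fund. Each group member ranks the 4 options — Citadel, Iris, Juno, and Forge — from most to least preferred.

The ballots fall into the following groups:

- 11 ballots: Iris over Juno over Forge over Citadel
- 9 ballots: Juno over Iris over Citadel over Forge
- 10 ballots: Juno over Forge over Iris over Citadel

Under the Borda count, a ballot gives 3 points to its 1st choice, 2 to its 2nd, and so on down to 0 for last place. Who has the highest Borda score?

Borda scores:
  Citadel: 11·0 + 9·1 + 10·0 = 9
  Iris: 11·3 + 9·2 + 10·1 = 61
  Juno: 11·2 + 9·3 + 10·3 = 79
  Forge: 11·1 + 9·0 + 10·2 = 31
Juno has the highest total.

Juno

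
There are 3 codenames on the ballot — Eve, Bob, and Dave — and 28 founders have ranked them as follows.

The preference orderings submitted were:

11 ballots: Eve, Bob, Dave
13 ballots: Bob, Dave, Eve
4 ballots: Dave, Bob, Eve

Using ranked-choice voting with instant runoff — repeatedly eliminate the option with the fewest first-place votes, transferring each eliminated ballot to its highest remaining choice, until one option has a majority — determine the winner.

Round 1: Bob 13, Eve 11, Dave 4. Dave has the fewest and is eliminated.
Round 2: Bob 17, Eve 11. Bob has a majority.

Bob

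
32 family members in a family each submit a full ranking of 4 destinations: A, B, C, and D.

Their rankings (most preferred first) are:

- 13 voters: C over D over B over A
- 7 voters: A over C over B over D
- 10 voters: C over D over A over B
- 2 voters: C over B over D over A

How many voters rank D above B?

Ballots ranking D above B: 13+10 = 23.
Ballots ranking B above D: 7+2 = 9.
So 23 of 32 voters prefer D to B.

23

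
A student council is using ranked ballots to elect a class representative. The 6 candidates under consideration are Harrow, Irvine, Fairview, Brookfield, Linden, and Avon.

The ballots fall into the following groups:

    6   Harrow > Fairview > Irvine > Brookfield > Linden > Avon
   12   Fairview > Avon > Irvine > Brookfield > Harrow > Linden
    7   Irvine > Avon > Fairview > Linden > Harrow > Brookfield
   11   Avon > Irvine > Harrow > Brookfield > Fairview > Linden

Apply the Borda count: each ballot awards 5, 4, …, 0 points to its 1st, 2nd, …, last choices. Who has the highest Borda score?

Irvine

Borda scores:
  Harrow: 6·5 + 12·1 + 7·1 + 11·3 = 82
  Irvine: 6·3 + 12·3 + 7·5 + 11·4 = 133
  Fairview: 6·4 + 12·5 + 7·3 + 11·1 = 116
  Brookfield: 6·2 + 12·2 + 7·0 + 11·2 = 58
  Linden: 6·1 + 12·0 + 7·2 + 11·0 = 20
  Avon: 6·0 + 12·4 + 7·4 + 11·5 = 131
Irvine has the highest total.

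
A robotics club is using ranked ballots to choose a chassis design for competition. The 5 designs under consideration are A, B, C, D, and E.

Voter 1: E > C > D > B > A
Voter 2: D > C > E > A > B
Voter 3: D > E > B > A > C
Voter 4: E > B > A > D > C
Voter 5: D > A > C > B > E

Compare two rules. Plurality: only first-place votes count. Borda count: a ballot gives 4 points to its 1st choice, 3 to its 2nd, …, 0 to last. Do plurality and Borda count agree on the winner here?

Yes

Plurality first-place counts: A 0, B 0, C 0, D 3, E 2 → D.
Borda totals: A 7, B 7, C 8, D 15, E 13 → D.
The two rules agree on D.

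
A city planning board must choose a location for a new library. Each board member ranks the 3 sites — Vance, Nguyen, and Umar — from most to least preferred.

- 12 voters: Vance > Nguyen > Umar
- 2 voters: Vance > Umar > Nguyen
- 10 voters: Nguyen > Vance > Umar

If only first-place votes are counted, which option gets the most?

Vance

First-place vote totals:
  Vance: 14
  Nguyen: 10
  Umar: 0
Vance has the most first-place votes.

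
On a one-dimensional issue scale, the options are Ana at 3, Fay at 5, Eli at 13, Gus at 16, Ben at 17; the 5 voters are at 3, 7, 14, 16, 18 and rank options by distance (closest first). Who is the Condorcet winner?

Eli

With single-peaked preferences on a line, the Condorcet winner is the candidate closest to the median voter.
The median voter (position 14) is closest to Eli at 13.
Check: Eli vs Fay — voters closer to Eli: 3 of 5.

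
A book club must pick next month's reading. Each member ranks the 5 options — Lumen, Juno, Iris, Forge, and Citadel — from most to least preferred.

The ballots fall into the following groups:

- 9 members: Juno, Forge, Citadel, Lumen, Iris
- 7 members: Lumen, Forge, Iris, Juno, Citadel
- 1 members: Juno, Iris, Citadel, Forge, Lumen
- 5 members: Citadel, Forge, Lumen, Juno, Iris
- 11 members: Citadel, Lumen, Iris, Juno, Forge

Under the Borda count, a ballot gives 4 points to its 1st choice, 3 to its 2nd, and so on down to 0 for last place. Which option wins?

Borda scores:
  Lumen: 9·1 + 7·4 + 0 + 5·2 + 11·3 = 80
  Juno: 9·4 + 7·1 + 4 + 5·1 + 11·1 = 63
  Iris: 9·0 + 7·2 + 3 + 5·0 + 11·2 = 39
  Forge: 9·3 + 7·3 + 1 + 5·3 + 11·0 = 64
  Citadel: 9·2 + 7·0 + 2 + 5·4 + 11·4 = 84
Citadel has the highest total.

Citadel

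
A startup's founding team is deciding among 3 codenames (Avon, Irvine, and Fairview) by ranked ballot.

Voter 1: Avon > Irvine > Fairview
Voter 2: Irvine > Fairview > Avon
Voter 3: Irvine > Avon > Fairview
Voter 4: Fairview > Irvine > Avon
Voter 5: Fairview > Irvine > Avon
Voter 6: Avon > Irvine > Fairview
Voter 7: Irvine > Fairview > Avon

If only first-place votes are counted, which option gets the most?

Irvine

First-place vote totals:
  Avon: 2
  Irvine: 3
  Fairview: 2
Irvine has the most first-place votes.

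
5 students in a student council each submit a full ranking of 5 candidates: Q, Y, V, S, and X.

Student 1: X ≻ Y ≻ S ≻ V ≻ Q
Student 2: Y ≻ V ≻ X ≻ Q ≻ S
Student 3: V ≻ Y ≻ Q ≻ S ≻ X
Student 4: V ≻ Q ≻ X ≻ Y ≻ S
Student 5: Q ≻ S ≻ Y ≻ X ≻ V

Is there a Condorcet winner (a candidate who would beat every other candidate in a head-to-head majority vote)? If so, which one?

Head-to-head results (5 voters total):
Q vs Y: Y wins 3–2.
Q vs V: V wins 4–1.
Q vs S: Q wins 4–1.
Q vs X: Q wins 3–2.
Y vs V: Y wins 3–2.
Y vs S: Y wins 4–1.
Y vs X: Y wins 3–2.
V vs S: V wins 3–2.
V vs X: V wins 3–2.
S vs X: X wins 3–2.
Y beats each rival — Q (3–2), V (3–2), S (4–1), X (3–2) — so Y is the Condorcet winner.

Y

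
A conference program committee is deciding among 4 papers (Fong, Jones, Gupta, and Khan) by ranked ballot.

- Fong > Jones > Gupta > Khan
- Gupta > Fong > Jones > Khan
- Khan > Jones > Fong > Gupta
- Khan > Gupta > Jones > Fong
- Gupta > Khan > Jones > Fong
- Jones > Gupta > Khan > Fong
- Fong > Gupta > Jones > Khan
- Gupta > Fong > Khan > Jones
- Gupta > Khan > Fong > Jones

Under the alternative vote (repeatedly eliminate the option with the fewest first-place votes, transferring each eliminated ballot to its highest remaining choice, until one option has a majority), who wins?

Gupta

Round 1: Gupta 4, Fong 2, Khan 2, Jones 1. Jones has the fewest and is eliminated.
Round 2: Gupta 5, Fong 2, Khan 2. Gupta has a majority.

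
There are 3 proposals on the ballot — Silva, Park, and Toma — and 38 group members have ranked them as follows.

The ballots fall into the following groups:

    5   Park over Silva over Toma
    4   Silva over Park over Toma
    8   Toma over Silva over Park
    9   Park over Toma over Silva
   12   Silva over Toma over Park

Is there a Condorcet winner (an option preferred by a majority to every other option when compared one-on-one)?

Head-to-head results (38 voters total):
Silva vs Park: Silva wins 24–14.
Silva vs Toma: Silva wins 21–17.
Park vs Toma: Toma wins 20–18.
Silva beats each rival — Park (24–14), Toma (21–17) — so Silva is the Condorcet winner.

Yes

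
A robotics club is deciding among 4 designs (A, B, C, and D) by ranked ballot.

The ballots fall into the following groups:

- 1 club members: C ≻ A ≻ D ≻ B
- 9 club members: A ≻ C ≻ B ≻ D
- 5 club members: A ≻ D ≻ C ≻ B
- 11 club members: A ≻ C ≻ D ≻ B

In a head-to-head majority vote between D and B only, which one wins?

D

Ballots ranking D above B: 1+5+11 = 17.
Ballots ranking B above D: 9.
D wins the head-to-head, 17–9.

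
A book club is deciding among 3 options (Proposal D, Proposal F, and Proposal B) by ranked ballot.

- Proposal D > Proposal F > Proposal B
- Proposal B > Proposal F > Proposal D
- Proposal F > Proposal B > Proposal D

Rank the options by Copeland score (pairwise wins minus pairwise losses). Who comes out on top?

Proposal F

Pairwise results:
  Proposal D vs Proposal F: Proposal F wins 2–1.
  Proposal D vs Proposal B: Proposal B wins 2–1.
  Proposal F vs Proposal B: Proposal F wins 2–1.
Copeland scores (wins − losses):
  Proposal D: 0 − 2 = -2
  Proposal F: 2 − 0 = 2
  Proposal B: 1 − 1 = 0
Proposal F has the best Copeland score.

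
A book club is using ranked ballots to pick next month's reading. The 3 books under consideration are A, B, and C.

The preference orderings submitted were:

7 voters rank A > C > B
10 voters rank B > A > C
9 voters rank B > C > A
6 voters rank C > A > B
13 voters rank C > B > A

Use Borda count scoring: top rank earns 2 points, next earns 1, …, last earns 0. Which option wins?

C

Borda scores:
  A: 7·2 + 10·1 + 9·0 + 6·1 + 13·0 = 30
  B: 7·0 + 10·2 + 9·2 + 6·0 + 13·1 = 51
  C: 7·1 + 10·0 + 9·1 + 6·2 + 13·2 = 54
C has the highest total.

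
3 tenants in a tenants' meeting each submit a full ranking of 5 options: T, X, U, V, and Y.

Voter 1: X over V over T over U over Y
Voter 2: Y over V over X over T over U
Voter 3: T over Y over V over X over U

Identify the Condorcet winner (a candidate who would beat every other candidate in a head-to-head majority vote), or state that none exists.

Head-to-head results (3 voters total):
T vs X: X wins 2–1.
T vs U: T wins 3–0.
T vs V: V wins 2–1.
T vs Y: T wins 2–1.
X vs U: X wins 3–0.
X vs V: V wins 2–1.
X vs Y: Y wins 2–1.
U vs V: V wins 3–0.
U vs Y: Y wins 2–1.
V vs Y: Y wins 2–1.
No candidate beats all others: T beats Y beats X beats T, a majority cycle.

None — there is no Condorcet winner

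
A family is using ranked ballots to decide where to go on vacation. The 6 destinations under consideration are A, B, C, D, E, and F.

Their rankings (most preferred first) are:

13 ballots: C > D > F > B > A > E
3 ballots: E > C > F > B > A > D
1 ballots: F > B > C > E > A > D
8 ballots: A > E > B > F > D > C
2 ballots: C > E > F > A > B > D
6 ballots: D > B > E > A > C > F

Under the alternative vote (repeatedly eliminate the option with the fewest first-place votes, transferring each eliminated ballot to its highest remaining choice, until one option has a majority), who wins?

Round 1: C 15, A 8, D 6, E 3, F 1, B 0. B has the fewest and is eliminated.
Round 2: C 15, A 8, D 6, E 3, F 1. F has the fewest and is eliminated.
Round 3: C 16, A 8, D 6, E 3. E has the fewest and is eliminated.
Round 4: C 19, A 8, D 6. C has a majority.

C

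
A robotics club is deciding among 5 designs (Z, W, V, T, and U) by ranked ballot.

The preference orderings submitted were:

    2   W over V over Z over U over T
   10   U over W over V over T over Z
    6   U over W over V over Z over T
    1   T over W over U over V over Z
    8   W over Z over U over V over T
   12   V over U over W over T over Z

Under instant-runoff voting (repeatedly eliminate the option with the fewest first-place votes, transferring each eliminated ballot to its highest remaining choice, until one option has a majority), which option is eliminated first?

Round 1: U 16, V 12, W 10, T 1, Z 0. Z has the fewest and is eliminated.
Round 2: U 16, V 12, W 10, T 1. T has the fewest and is eliminated.
Round 3: U 16, V 12, W 11. W has the fewest and is eliminated.
Round 4: U 25, V 14. U has a majority.

Z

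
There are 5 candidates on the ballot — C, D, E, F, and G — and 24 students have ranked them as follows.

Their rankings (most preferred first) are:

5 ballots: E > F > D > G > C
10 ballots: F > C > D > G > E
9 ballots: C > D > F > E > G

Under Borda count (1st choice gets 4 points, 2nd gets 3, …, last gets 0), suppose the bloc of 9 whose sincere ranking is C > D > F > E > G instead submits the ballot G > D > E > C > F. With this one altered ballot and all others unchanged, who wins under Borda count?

D

Borda totals with the altered ballot: C 39, D 57, E 38, F 55, G 51.
The switch changes the winner from F to D.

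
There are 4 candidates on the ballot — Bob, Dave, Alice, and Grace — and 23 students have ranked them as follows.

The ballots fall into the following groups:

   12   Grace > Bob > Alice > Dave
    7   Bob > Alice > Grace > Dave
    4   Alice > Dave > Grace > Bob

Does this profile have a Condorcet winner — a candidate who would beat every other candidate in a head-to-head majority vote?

Head-to-head results (23 voters total):
Bob vs Dave: Bob wins 19–4.
Bob vs Alice: Bob wins 19–4.
Bob vs Grace: Grace wins 16–7.
Dave vs Alice: Alice wins 23–0.
Dave vs Grace: Grace wins 19–4.
Alice vs Grace: Grace wins 12–11.
Grace beats each rival — Bob (16–7), Dave (19–4), Alice (12–11) — so Grace is the Condorcet winner.

Yes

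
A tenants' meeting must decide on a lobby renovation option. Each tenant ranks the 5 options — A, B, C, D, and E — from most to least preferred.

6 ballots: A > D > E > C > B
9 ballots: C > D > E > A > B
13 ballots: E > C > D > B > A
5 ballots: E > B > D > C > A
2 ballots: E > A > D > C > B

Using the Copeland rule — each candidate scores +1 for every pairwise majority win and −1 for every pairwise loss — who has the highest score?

E

Pairwise results:
  A vs B: B wins 18–17.
  A vs C: C wins 27–8.
  A vs D: D wins 27–8.
  A vs E: E wins 29–6.
  B vs C: C wins 30–5.
  B vs D: D wins 30–5.
  B vs E: E wins 35–0.
  C vs D: C wins 22–13.
  C vs E: E wins 26–9.
  D vs E: E wins 20–15.
Copeland scores (wins − losses):
  A: 0 − 4 = -4
  B: 1 − 3 = -2
  C: 3 − 1 = 2
  D: 2 − 2 = 0
  E: 4 − 0 = 4
E has the best Copeland score.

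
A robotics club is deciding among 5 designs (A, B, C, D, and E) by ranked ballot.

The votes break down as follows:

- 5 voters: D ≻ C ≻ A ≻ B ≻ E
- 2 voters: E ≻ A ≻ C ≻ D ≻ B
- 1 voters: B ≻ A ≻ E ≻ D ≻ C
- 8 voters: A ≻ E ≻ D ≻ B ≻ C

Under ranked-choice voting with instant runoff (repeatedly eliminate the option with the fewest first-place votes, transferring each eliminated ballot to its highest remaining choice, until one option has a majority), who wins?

Round 1: A 8, D 5, E 2, B 1, C 0. C has the fewest and is eliminated.
Round 2: A 8, D 5, E 2, B 1. B has the fewest and is eliminated.
Round 3: A 9, D 5, E 2. A has a majority.

A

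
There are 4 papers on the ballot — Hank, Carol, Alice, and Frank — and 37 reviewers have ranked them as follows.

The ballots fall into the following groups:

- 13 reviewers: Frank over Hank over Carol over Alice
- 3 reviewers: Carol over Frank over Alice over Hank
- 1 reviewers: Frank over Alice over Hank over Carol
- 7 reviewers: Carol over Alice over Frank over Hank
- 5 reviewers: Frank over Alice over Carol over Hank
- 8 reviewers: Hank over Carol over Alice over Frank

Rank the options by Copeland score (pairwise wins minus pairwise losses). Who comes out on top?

Pairwise results:
  Hank vs Carol: Hank wins 22–15.
  Hank vs Alice: Hank wins 21–16.
  Hank vs Frank: Frank wins 29–8.
  Carol vs Alice: Carol wins 31–6.
  Carol vs Frank: Frank wins 19–18.
  Alice vs Frank: Frank wins 22–15.
Copeland scores (wins − losses):
  Hank: 2 − 1 = 1
  Carol: 1 − 2 = -1
  Alice: 0 − 3 = -3
  Frank: 3 − 0 = 3
Frank has the best Copeland score.

Frank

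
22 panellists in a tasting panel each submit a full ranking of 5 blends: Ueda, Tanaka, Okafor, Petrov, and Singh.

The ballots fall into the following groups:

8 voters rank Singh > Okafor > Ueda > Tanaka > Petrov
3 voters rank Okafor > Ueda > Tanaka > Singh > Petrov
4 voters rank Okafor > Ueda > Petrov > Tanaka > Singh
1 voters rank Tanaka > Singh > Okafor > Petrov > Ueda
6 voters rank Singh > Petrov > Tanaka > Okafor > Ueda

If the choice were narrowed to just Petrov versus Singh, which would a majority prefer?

Ballots ranking Petrov above Singh: 4.
Ballots ranking Singh above Petrov: 8+3+1+6 = 18.
Singh wins the head-to-head, 18–4.

Singh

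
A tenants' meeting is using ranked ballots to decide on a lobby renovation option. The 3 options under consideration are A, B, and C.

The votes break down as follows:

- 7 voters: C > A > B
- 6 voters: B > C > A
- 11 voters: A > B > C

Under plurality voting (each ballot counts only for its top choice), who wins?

A

First-place vote totals:
  A: 11
  B: 6
  C: 7
A has the most first-place votes.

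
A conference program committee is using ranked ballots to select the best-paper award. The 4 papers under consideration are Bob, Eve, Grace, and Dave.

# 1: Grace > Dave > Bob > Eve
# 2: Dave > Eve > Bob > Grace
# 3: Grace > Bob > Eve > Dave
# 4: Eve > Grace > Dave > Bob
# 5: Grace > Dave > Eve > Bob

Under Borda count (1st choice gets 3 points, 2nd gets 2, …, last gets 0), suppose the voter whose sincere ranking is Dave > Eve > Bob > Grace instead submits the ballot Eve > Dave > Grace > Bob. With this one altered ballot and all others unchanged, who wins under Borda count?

Grace

Borda totals with the altered ballot: Bob 3, Eve 8, Grace 12, Dave 7.
The winner is unchanged: still Grace.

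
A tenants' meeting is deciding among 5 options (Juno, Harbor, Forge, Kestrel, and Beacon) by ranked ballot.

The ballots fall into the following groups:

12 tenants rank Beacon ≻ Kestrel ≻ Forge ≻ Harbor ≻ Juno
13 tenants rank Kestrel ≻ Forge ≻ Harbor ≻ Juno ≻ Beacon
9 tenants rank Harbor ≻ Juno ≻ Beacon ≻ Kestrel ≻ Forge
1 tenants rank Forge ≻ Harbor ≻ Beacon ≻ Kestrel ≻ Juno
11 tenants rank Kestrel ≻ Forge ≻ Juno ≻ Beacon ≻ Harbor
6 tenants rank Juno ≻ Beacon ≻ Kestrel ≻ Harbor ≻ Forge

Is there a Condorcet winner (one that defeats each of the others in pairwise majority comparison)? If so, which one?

Head-to-head results (52 voters total):
Juno vs Harbor: Harbor wins 35–17.
Juno vs Forge: Forge wins 37–15.
Juno vs Kestrel: Kestrel wins 37–15.
Juno vs Beacon: Juno wins 39–13.
Harbor vs Forge: Forge wins 37–15.
Harbor vs Kestrel: Kestrel wins 42–10.
Harbor vs Beacon: Beacon wins 29–23.
Forge vs Kestrel: Kestrel wins 51–1.
Forge vs Beacon: Beacon wins 27–25.
Kestrel vs Beacon: Beacon wins 28–24.
No candidate beats all others: Juno beats Beacon beats Harbor beats Juno, a majority cycle.

None — there is no Condorcet winner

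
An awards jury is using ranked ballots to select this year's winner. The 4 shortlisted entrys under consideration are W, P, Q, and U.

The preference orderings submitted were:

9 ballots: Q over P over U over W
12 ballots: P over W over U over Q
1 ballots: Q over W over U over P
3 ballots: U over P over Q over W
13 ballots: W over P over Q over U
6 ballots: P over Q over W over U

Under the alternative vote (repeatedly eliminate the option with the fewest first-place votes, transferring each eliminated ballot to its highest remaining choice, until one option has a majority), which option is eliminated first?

Round 1: P 18, W 13, Q 10, U 3. U has the fewest and is eliminated.
Round 2: P 21, W 13, Q 10. Q has the fewest and is eliminated.
Round 3: P 30, W 14. P has a majority.

U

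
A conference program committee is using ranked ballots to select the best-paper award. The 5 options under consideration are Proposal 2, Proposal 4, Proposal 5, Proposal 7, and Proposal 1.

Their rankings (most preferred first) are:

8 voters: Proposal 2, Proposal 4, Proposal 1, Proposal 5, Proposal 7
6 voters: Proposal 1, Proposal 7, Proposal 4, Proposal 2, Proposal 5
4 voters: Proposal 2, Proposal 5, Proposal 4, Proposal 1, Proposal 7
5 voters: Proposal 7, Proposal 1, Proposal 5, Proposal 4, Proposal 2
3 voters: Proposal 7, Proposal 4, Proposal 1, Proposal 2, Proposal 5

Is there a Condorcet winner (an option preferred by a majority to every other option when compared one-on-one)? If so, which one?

None — there is no Condorcet winner

Head-to-head results (26 voters total):
Proposal 2 vs Proposal 4: Proposal 4 wins 14–12.
Proposal 2 vs Proposal 5: Proposal 2 wins 21–5.
Proposal 2 vs Proposal 7: Proposal 7 wins 14–12.
Proposal 2 vs Proposal 1: Proposal 1 wins 14–12.
Proposal 4 vs Proposal 5: Proposal 4 wins 17–9.
Proposal 4 vs Proposal 7: Proposal 7 wins 14–12.
Proposal 4 vs Proposal 1: Proposal 4 wins 15–11.
Proposal 5 vs Proposal 7: Proposal 7 wins 14–12.
Proposal 5 vs Proposal 1: Proposal 1 wins 22–4.
Proposal 7 vs Proposal 1: Proposal 1 wins 18–8.
No candidate beats all others: Proposal 4 beats Proposal 1 beats Proposal 7 beats Proposal 4, a majority cycle.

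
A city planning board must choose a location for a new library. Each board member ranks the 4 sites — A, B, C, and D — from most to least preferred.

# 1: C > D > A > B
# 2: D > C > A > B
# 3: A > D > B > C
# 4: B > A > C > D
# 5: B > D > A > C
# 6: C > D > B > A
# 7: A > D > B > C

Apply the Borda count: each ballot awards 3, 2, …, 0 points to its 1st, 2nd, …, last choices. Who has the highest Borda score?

Borda scores:
  A: 1 + 1 + 3 + 2 + 1 + 0 + 3 = 11
  B: 0 + 0 + 1 + 3 + 3 + 1 + 1 = 9
  C: 3 + 2 + 0 + 1 + 0 + 3 + 0 = 9
  D: 2 + 3 + 2 + 0 + 2 + 2 + 2 = 13
D has the highest total.

D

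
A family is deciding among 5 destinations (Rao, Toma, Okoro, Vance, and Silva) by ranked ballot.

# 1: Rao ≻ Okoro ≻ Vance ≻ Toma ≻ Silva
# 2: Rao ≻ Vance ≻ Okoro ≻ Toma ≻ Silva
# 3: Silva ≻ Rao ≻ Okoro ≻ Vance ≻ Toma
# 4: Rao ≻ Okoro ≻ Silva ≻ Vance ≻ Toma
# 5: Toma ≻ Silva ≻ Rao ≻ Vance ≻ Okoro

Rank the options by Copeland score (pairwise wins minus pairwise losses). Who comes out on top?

Rao

Pairwise results:
  Rao vs Toma: Rao wins 4–1.
  Rao vs Okoro: Rao wins 5–0.
  Rao vs Vance: Rao wins 5–0.
  Rao vs Silva: Rao wins 3–2.
  Toma vs Okoro: Okoro wins 4–1.
  Toma vs Vance: Vance wins 4–1.
  Toma vs Silva: Toma wins 3–2.
  Okoro vs Vance: Okoro wins 3–2.
  Okoro vs Silva: Okoro wins 3–2.
  Vance vs Silva: Silva wins 3–2.
Copeland scores (wins − losses):
  Rao: 4 − 0 = 4
  Toma: 1 − 3 = -2
  Okoro: 3 − 1 = 2
  Vance: 1 − 3 = -2
  Silva: 1 − 3 = -2
Rao has the best Copeland score.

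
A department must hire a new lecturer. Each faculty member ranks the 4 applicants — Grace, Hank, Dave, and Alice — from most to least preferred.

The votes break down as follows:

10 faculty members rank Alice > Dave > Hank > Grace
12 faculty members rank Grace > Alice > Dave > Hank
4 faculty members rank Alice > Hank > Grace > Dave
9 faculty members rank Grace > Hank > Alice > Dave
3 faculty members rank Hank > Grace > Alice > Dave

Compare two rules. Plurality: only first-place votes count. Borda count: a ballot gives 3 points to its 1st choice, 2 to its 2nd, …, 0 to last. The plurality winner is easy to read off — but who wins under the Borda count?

Plurality first-place counts: Grace 21, Hank 3, Dave 0, Alice 14 → Grace.
Borda totals: Grace 73, Hank 45, Dave 32, Alice 78 → Alice.

Alice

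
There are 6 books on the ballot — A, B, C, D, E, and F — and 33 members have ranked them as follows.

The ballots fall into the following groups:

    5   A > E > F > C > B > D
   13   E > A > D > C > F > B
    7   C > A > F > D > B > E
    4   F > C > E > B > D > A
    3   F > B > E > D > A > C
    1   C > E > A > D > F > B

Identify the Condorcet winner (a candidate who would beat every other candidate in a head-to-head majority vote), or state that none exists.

E

Head-to-head results (33 voters total):
A vs B: A wins 26–7.
A vs C: A wins 21–12.
A vs D: A wins 26–7.
A vs E: E wins 21–12.
A vs F: A wins 26–7.
B vs C: C wins 30–3.
B vs D: D wins 21–12.
B vs E: E wins 23–10.
B vs F: F wins 33–0.
C vs D: C wins 17–16.
C vs E: E wins 21–12.
C vs F: C wins 21–12.
D vs E: E wins 26–7.
D vs F: F wins 19–14.
E vs F: E wins 19–14.
E beats each rival — A (21–12), B (23–10), C (21–12), D (26–7), F (19–14) — so E is the Condorcet winner.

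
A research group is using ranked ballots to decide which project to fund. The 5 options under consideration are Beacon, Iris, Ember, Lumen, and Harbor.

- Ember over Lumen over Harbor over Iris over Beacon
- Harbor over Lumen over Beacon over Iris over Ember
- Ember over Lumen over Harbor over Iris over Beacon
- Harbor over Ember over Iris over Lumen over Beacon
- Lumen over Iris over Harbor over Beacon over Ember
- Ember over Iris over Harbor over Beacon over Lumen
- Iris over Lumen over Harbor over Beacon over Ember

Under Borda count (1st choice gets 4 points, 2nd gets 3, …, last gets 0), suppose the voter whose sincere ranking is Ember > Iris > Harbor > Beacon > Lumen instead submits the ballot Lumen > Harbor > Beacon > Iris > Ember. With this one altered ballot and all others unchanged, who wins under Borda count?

Lumen

Borda totals with the altered ballot: Beacon 6, Iris 13, Ember 11, Lumen 21, Harbor 19.
The switch changes the winner from Harbor to Lumen.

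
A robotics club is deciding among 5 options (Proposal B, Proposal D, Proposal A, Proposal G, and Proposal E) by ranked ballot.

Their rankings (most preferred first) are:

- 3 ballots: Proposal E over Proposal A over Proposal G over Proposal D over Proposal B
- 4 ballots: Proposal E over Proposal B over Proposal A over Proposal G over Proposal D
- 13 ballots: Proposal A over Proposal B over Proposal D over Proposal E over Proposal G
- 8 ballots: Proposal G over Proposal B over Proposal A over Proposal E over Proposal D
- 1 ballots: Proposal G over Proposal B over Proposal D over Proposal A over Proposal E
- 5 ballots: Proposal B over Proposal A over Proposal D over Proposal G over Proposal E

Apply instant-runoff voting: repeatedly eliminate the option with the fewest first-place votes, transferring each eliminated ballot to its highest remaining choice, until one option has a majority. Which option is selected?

Proposal A

Round 1: Proposal A 13, Proposal G 9, Proposal E 7, Proposal B 5, Proposal D 0. Proposal D has the fewest and is eliminated.
Round 2: Proposal A 13, Proposal G 9, Proposal E 7, Proposal B 5. Proposal B has the fewest and is eliminated.
Round 3: Proposal A 18, Proposal G 9, Proposal E 7. Proposal A has a majority.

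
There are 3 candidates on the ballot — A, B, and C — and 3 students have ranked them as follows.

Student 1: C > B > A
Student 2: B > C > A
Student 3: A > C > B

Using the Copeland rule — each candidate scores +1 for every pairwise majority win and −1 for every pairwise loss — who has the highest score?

Pairwise results:
  A vs B: B wins 2–1.
  A vs C: C wins 2–1.
  B vs C: C wins 2–1.
Copeland scores (wins − losses):
  A: 0 − 2 = -2
  B: 1 − 1 = 0
  C: 2 − 0 = 2
C has the best Copeland score.

C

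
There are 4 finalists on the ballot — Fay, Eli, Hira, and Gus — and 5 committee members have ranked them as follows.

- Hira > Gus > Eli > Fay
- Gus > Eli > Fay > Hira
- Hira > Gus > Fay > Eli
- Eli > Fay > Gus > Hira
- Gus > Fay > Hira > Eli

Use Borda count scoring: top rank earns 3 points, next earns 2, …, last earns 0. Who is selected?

Borda scores:
  Fay: 0 + 1 + 1 + 2 + 2 = 6
  Eli: 1 + 2 + 0 + 3 + 0 = 6
  Hira: 3 + 0 + 3 + 0 + 1 = 7
  Gus: 2 + 3 + 2 + 1 + 3 = 11
Gus has the highest total.

Gus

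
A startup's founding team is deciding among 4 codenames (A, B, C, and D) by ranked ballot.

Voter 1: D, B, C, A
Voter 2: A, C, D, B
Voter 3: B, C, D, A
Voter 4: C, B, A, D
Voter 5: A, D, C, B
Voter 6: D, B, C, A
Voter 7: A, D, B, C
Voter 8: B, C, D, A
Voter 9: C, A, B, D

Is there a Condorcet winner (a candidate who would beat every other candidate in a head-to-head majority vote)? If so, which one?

There is no Condorcet winner

Head-to-head results (9 voters total):
A vs B: B wins 5–4.
A vs C: C wins 6–3.
A vs D: A wins 5–4.
B vs C: B wins 5–4.
B vs D: D wins 5–4.
C vs D: C wins 5–4.
No candidate beats all others: A beats D beats B beats A, a majority cycle.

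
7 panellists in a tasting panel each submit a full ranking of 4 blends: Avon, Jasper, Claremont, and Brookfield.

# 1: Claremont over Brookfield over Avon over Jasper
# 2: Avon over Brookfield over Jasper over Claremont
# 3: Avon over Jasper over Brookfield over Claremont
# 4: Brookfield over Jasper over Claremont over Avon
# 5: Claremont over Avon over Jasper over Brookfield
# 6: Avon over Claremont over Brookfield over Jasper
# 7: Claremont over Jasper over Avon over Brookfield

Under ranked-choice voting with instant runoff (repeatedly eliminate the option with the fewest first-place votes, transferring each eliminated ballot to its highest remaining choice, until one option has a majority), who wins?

Claremont

Round 1: Avon 3, Claremont 3, Brookfield 1, Jasper 0. Jasper has the fewest and is eliminated.
Round 2: Avon 3, Claremont 3, Brookfield 1. Brookfield has the fewest and is eliminated.
Round 3: Claremont 4, Avon 3. Claremont has a majority.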